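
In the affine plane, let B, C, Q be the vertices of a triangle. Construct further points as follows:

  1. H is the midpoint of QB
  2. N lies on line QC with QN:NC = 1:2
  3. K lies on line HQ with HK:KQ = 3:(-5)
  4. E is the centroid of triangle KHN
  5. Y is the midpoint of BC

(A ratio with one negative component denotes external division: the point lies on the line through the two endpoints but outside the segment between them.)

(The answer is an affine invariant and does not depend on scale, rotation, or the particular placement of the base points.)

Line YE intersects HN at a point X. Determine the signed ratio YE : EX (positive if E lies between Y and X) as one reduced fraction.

YE:EX = 2

Work in coordinates with B = (0, 0), C = (1, 0), Q = (0, 1).
1. H is the midpoint of QB ⇒ H = (0, 1/2)
2. N lies on line QC with QN:NC = 1:2 ⇒ N = (1/3, 2/3)
3. K lies on line HQ with HK:KQ = 3:(-5) ⇒ K = (0, -1/4)
4. E is the centroid of triangle KHN ⇒ E = (1/9, 11/36)
5. Y is the midpoint of BC ⇒ Y = (1/2, 0)
line YE meets HN at X = (-1/12, 11/24)
E = Y + t·(X−Y) with t = 2/3, so YE:EX = 2/3:1/3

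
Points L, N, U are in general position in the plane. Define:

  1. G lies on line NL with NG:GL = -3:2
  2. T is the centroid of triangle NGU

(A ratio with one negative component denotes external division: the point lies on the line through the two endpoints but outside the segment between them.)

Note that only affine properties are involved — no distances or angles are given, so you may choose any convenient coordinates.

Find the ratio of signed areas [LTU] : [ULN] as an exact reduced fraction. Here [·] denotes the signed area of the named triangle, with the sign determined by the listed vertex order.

Choose coordinates L = (0, 0), N = (1, 0), U = (0, 1).
1. G lies on line NL with NG:GL = -3:2 ⇒ G = (-2, 0)
2. T is the centroid of triangle NGU ⇒ T = (-1/3, 1/3)
2·[LTU] = -1/3, 2·[ULN] = 1
[LTU]:[ULN] = -1/3:1 = -1/3

[LTU]:[ULN] = -1/3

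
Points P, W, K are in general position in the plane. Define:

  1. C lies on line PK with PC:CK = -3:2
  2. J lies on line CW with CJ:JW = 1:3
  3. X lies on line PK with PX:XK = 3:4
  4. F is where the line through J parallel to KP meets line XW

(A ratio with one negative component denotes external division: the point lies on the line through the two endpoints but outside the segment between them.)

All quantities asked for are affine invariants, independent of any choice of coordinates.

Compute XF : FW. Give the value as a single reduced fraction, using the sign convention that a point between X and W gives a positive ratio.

XF:FW = 1/3

Choose coordinates P = (0, 0), W = (1, 0), K = (0, 1).
1. C lies on line PK with PC:CK = -3:2 ⇒ C = (0, 3)
2. J lies on line CW with CJ:JW = 1:3 ⇒ J = (1/4, 9/4)
3. X lies on line PK with PX:XK = 3:4 ⇒ X = (0, 3/7)
4. F is where the line through J parallel to KP meets line XW ⇒ F = (1/4, 9/28)
F = X + t·(W−X) with t = 1/4, so XF:FW = t:(1−t) = 1/4:3/4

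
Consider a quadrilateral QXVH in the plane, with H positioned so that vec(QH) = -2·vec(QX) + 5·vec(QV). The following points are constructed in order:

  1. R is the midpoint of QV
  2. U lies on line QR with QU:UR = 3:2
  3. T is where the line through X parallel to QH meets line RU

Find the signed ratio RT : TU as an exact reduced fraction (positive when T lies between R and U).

RT:TU = -10/11

Assign Q = (0, 0), X = (1, 0), V = (0, 1), H = (-2, 5) — the answer is frame-independent, so this choice is without loss of generality.
1. R is the midpoint of QV ⇒ R = (0, 1/2)
2. U lies on line QR with QU:UR = 3:2 ⇒ U = (0, 3/10)
3. T is where the line through X parallel to QH meets line RU ⇒ T = (0, 5/2)
T = R + t·(U−R) with t = -10, so RT:TU = t:(1−t) = -10:11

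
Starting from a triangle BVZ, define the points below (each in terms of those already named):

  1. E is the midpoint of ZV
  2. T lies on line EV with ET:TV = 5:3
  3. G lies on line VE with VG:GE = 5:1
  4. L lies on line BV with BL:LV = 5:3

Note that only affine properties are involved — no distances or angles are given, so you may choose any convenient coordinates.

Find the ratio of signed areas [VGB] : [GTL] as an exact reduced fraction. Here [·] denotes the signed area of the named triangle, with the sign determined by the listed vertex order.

Work in coordinates with B = (0, 0), V = (1, 0), Z = (0, 1).
1. E is the midpoint of ZV ⇒ E = (1/2, 1/2)
2. T lies on line EV with ET:TV = 5:3 ⇒ T = (13/16, 3/16)
3. G lies on line VE with VG:GE = 5:1 ⇒ G = (7/12, 5/12)
4. L lies on line BV with BL:LV = 5:3 ⇒ L = (5/8, 0)
2·[VGB] = 5/12, 2·[GTL] = -11/128
[VGB]:[GTL] = 5/12:-11/128 = -160/33

[VGB]:[GTL] = -160/33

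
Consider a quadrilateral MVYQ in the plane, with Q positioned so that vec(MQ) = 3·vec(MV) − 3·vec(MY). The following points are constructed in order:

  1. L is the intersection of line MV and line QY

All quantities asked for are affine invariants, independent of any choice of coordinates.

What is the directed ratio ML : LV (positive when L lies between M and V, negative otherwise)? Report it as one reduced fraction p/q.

ML:LV = 3

Choose coordinates M = (0, 0), V = (1, 0), Y = (0, 1), Q = (3, -3).
1. L is the intersection of line MV and line QY ⇒ L = (3/4, 0)
L = M + t·(V−M) with t = 3/4, so ML:LV = t:(1−t) = 3/4:1/4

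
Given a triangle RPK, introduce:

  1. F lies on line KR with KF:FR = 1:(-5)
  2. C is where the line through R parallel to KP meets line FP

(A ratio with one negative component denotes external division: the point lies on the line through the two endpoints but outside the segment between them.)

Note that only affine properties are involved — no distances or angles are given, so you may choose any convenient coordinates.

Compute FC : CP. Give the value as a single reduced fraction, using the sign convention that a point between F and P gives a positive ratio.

Assign R = (0, 0), P = (1, 0), K = (0, 1) — the answer is frame-independent, so this choice is without loss of generality.
1. F lies on line KR with KF:FR = 1:(-5) ⇒ F = (0, 5/4)
2. C is where the line through R parallel to KP meets line FP ⇒ C = (5, -5)
C = F + t·(P−F) with t = 5, so FC:CP = t:(1−t) = 5:-4

FC:CP = -5/4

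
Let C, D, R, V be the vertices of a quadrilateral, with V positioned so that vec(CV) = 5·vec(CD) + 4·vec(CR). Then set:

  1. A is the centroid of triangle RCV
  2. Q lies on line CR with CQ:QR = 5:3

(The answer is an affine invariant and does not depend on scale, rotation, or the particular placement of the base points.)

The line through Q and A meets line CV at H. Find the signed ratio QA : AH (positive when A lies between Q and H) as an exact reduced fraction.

QA:AH = 7/8

Assign C = (0, 0), D = (1, 0), R = (0, 1), V = (5, 4) — the answer is frame-independent, so this choice is without loss of generality.
1. A is the centroid of triangle RCV ⇒ A = (5/3, 5/3)
2. Q lies on line CR with CQ:QR = 5:3 ⇒ Q = (0, 5/8)
line QA meets CV at H = (25/7, 20/7)
A = Q + t·(H−Q) with t = 7/15, so QA:AH = 7/15:8/15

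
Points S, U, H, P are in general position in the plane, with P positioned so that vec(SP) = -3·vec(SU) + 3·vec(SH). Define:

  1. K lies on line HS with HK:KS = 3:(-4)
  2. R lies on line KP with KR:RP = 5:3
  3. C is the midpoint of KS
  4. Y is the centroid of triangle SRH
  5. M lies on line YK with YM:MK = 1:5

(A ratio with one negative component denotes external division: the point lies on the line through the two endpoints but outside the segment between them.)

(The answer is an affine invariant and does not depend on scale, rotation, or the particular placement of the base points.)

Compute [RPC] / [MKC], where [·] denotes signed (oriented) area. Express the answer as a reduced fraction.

Assign S = (0, 0), U = (1, 0), H = (0, 1), P = (-3, 3) — the answer is frame-independent, so this choice is without loss of generality.
1. K lies on line HS with HK:KS = 3:(-4) ⇒ K = (0, 4)
2. R lies on line KP with KR:RP = 5:3 ⇒ R = (-15/8, 27/8)
3. C is the midpoint of KS ⇒ C = (0, 2)
4. Y is the centroid of triangle SRH ⇒ Y = (-5/8, 35/24)
5. M lies on line YK with YM:MK = 1:5 ⇒ M = (-25/48, 271/144)
2·[RPC] = 9/4, 2·[MKC] = -25/24
[RPC]:[MKC] = 9/4:-25/24 = -54/25

[RPC]:[MKC] = -54/25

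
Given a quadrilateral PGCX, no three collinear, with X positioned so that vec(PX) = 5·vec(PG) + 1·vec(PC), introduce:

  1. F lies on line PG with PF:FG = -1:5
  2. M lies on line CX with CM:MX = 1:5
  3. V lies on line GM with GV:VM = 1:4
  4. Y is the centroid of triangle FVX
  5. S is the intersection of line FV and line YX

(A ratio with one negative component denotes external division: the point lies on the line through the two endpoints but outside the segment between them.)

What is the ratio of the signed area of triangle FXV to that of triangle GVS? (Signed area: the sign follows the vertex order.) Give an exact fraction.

Choose coordinates P = (0, 0), G = (1, 0), C = (0, 1), X = (5, 1).
1. F lies on line PG with PF:FG = -1:5 ⇒ F = (-1/4, 0)
2. M lies on line CX with CM:MX = 1:5 ⇒ M = (5/6, 1)
3. V lies on line GM with GV:VM = 1:4 ⇒ V = (29/30, 1/5)
4. Y is the centroid of triangle FVX ⇒ Y = (343/180, 2/5)
5. S is the intersection of line FV and line YX ⇒ S = (43/120, 1/10)
2·[FXV] = -1/6, 2·[GVS] = 1/8
[FXV]:[GVS] = -1/6:1/8 = -4/3

[FXV]:[GVS] = -4/3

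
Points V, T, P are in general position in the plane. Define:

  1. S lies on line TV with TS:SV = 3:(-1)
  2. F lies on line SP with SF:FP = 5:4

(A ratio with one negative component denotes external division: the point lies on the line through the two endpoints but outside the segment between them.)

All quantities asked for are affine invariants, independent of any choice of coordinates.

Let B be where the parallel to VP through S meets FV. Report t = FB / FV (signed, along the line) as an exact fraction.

Work in coordinates with V = (0, 0), T = (1, 0), P = (0, 1).
1. S lies on line TV with TS:SV = 3:(-1) ⇒ S = (-1/2, 0)
2. F lies on line SP with SF:FP = 5:4 ⇒ F = (-2/9, 5/9)
through S parallel to VP: direction (0, 1); meets FV at B = (-1/2, 5/4)
B = F + t·(V−F) with t = -5/4

t = -5/4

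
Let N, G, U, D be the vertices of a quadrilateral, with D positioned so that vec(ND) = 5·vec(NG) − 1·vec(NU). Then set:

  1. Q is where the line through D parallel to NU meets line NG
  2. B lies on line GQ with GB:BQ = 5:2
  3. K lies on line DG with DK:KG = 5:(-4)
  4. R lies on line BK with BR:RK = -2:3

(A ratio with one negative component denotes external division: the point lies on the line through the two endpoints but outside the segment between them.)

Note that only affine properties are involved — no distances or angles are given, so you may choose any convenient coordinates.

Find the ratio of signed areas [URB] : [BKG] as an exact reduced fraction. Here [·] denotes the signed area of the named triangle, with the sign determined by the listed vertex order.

[URB]:[BKG] = -3/5

Choose coordinates N = (0, 0), G = (1, 0), U = (0, 1), D = (5, -1).
1. Q is where the line through D parallel to NU meets line NG ⇒ Q = (5, 0)
2. B lies on line GQ with GB:BQ = 5:2 ⇒ B = (27/7, 0)
3. K lies on line DG with DK:KG = 5:(-4) ⇒ K = (-15, 4)
4. R lies on line BK with BR:RK = -2:3 ⇒ R = (291/7, -8)
2·[URB] = -48/7, 2·[BKG] = 80/7
[URB]:[BKG] = -48/7:80/7 = -3/5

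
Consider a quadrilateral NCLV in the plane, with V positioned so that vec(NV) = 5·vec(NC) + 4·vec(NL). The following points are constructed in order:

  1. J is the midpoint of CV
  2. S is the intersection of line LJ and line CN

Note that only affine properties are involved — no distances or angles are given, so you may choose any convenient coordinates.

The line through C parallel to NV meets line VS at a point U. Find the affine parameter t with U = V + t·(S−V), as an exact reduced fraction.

t = -1/3

Assign N = (0, 0), C = (1, 0), L = (0, 1), V = (5, 4) — the answer is frame-independent, so this choice is without loss of generality.
1. J is the midpoint of CV ⇒ J = (3, 2)
2. S is the intersection of line LJ and line CN ⇒ S = (-3, 0)
through C parallel to NV: direction (5, 4); meets VS at U = (23/3, 16/3)
U = V + t·(S−V) with t = -1/3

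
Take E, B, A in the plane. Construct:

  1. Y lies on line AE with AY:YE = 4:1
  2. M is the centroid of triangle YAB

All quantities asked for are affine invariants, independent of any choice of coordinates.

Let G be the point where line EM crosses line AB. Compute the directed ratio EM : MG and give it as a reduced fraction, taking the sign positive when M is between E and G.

Assign E = (0, 0), B = (1, 0), A = (0, 1) — the answer is frame-independent, so this choice is without loss of generality.
1. Y lies on line AE with AY:YE = 4:1 ⇒ Y = (0, 1/5)
2. M is the centroid of triangle YAB ⇒ M = (1/3, 2/5)
line EM meets AB at G = (5/11, 6/11)
M = E + t·(G−E) with t = 11/15, so EM:MG = 11/15:4/15

EM:MG = 11/4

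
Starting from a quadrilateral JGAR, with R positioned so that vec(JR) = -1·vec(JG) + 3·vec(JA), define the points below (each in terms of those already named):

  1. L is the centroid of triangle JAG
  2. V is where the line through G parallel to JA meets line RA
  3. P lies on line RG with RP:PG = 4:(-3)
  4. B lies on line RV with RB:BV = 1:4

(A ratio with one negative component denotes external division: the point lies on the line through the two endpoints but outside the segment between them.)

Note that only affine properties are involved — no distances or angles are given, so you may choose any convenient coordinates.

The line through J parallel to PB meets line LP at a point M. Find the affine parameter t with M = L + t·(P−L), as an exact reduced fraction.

Assign J = (0, 0), G = (1, 0), A = (0, 1), R = (-1, 3) — the answer is frame-independent, so this choice is without loss of generality.
1. L is the centroid of triangle JAG ⇒ L = (1/3, 1/3)
2. V is where the line through G parallel to JA meets line RA ⇒ V = (1, -1)
3. P lies on line RG with RP:PG = 4:(-3) ⇒ P = (7, -9)
4. B lies on line RV with RB:BV = 1:4 ⇒ B = (-3/5, 11/5)
through J parallel to PB: direction (-38/5, 56/5); meets LP at M = (-76/7, 16)
M = L + t·(P−L) with t = -47/28

t = -47/28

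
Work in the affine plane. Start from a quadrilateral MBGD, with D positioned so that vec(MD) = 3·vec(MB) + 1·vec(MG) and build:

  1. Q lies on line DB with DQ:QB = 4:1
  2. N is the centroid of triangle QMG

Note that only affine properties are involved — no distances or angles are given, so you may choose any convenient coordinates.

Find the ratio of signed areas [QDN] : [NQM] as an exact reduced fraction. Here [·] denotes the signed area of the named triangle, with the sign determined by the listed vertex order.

[QDN]:[NQM] = -16/7

Choose coordinates M = (0, 0), B = (1, 0), G = (0, 1), D = (3, 1).
1. Q lies on line DB with DQ:QB = 4:1 ⇒ Q = (7/5, 1/5)
2. N is the centroid of triangle QMG ⇒ N = (7/15, 2/5)
2·[QDN] = 16/15, 2·[NQM] = -7/15
[QDN]:[NQM] = 16/15:-7/15 = -16/7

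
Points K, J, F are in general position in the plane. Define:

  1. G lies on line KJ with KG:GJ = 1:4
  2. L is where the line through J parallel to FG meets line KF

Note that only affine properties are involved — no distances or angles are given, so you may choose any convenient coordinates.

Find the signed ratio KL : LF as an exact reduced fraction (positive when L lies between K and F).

KL:LF = -5/4

Assign K = (0, 0), J = (1, 0), F = (0, 1) — the answer is frame-independent, so this choice is without loss of generality.
1. G lies on line KJ with KG:GJ = 1:4 ⇒ G = (1/5, 0)
2. L is where the line through J parallel to FG meets line KF ⇒ L = (0, 5)
L = K + t·(F−K) with t = 5, so KL:LF = t:(1−t) = 5:-4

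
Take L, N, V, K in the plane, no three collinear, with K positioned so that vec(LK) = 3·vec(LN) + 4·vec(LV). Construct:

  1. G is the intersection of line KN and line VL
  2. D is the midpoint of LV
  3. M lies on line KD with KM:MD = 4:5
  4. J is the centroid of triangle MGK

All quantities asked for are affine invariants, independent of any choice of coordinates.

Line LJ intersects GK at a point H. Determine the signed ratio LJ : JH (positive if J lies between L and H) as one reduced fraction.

LJ:JH = 22/5

Work in coordinates with L = (0, 0), N = (1, 0), V = (0, 1), K = (3, 4).
1. G is the intersection of line KN and line VL ⇒ G = (0, -2)
2. D is the midpoint of LV ⇒ D = (0, 1/2)
3. M lies on line KD with KM:MD = 4:5 ⇒ M = (5/3, 22/9)
4. J is the centroid of triangle MGK ⇒ J = (14/9, 40/27)
line LJ meets GK at H = (21/11, 20/11)
J = L + t·(H−L) with t = 22/27, so LJ:JH = 22/27:5/27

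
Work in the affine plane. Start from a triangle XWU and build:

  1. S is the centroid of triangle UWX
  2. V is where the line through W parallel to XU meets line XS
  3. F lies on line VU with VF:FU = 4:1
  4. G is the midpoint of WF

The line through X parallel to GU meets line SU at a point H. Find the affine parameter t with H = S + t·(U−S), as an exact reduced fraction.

Assign X = (0, 0), W = (1, 0), U = (0, 1) — the answer is frame-independent, so this choice is without loss of generality.
1. S is the centroid of triangle UWX ⇒ S = (1/3, 1/3)
2. V is where the line through W parallel to XU meets line XS ⇒ V = (1, 1)
3. F lies on line VU with VF:FU = 4:1 ⇒ F = (1/5, 1)
4. G is the midpoint of WF ⇒ G = (3/5, 1/2)
through X parallel to GU: direction (-3/5, 1/2); meets SU at H = (6/7, -5/7)
H = S + t·(U−S) with t = -11/7

t = -11/7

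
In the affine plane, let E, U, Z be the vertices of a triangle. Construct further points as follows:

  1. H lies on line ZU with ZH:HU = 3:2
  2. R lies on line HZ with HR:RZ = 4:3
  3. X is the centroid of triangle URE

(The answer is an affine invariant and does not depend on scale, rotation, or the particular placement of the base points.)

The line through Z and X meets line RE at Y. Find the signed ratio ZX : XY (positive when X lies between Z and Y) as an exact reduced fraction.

Choose coordinates E = (0, 0), U = (1, 0), Z = (0, 1).
1. H lies on line ZU with ZH:HU = 3:2 ⇒ H = (3/5, 2/5)
2. R lies on line HZ with HR:RZ = 4:3 ⇒ R = (9/35, 26/35)
3. X is the centroid of triangle URE ⇒ X = (44/105, 26/105)
line ZX meets RE at Y = (396/1855, 1144/1855)
X = Z + t·(Y−Z) with t = 53/27, so ZX:XY = 53/27:-26/27

ZX:XY = -53/26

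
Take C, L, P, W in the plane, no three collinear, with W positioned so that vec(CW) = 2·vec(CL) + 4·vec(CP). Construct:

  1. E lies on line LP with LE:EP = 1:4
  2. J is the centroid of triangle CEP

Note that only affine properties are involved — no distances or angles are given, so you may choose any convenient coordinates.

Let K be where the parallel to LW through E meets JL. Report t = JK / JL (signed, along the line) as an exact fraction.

Set C = (0, 0), L = (1, 0), P = (0, 1), W = (2, 4); any affine frame gives the same invariant.
1. E lies on line LP with LE:EP = 1:4 ⇒ E = (4/5, 1/5)
2. J is the centroid of triangle CEP ⇒ J = (4/15, 2/5)
through E parallel to LW: direction (1, 4); meets JL at K = (39/50, 3/25)
K = J + t·(L−J) with t = 7/10

t = 7/10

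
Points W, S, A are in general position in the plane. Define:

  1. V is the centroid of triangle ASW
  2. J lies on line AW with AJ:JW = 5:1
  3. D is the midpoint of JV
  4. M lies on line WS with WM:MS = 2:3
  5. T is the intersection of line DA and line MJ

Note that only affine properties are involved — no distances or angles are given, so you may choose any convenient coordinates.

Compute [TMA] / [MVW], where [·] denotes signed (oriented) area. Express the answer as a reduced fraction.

[TMA]:[MVW] = 60/49

Work in coordinates with W = (0, 0), S = (1, 0), A = (0, 1).
1. V is the centroid of triangle ASW ⇒ V = (1/3, 1/3)
2. J lies on line AW with AJ:JW = 5:1 ⇒ J = (0, 1/6)
3. D is the midpoint of JV ⇒ D = (1/6, 1/4)
4. M lies on line WS with WM:MS = 2:3 ⇒ M = (2/5, 0)
5. T is the intersection of line DA and line MJ ⇒ T = (10/49, 4/49)
2·[TMA] = 8/49, 2·[MVW] = 2/15
[TMA]:[MVW] = 8/49:2/15 = 60/49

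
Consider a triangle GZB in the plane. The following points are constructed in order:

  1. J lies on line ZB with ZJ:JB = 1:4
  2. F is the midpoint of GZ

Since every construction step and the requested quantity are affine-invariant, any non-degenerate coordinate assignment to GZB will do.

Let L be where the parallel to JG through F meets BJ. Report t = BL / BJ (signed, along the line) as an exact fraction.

Choose coordinates G = (0, 0), Z = (1, 0), B = (0, 1).
1. J lies on line ZB with ZJ:JB = 1:4 ⇒ J = (4/5, 1/5)
2. F is the midpoint of GZ ⇒ F = (1/2, 0)
through F parallel to JG: direction (-4/5, -1/5); meets BJ at L = (9/10, 1/10)
L = B + t·(J−B) with t = 9/8

t = 9/8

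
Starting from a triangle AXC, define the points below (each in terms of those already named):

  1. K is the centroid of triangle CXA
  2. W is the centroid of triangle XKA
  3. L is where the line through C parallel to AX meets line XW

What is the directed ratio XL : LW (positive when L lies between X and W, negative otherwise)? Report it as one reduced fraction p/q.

XL:LW = -9/8

Work in coordinates with A = (0, 0), X = (1, 0), C = (0, 1).
1. K is the centroid of triangle CXA ⇒ K = (1/3, 1/3)
2. W is the centroid of triangle XKA ⇒ W = (4/9, 1/9)
3. L is where the line through C parallel to AX meets line XW ⇒ L = (-4, 1)
L = X + t·(W−X) with t = 9, so XL:LW = t:(1−t) = 9:-8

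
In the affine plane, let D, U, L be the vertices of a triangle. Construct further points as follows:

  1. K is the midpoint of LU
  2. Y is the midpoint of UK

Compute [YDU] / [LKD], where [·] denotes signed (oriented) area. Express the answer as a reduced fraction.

[YDU]:[LKD] = -1/2

Assign D = (0, 0), U = (1, 0), L = (0, 1) — the answer is frame-independent, so this choice is without loss of generality.
1. K is the midpoint of LU ⇒ K = (1/2, 1/2)
2. Y is the midpoint of UK ⇒ Y = (3/4, 1/4)
2·[YDU] = 1/4, 2·[LKD] = -1/2
[YDU]:[LKD] = 1/4:-1/2 = -1/2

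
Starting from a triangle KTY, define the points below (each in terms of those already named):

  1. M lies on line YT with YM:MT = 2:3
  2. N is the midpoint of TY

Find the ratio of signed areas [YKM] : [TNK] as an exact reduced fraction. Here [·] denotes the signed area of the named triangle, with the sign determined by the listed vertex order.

Set K = (0, 0), T = (1, 0), Y = (0, 1); any affine frame gives the same invariant.
1. M lies on line YT with YM:MT = 2:3 ⇒ M = (2/5, 3/5)
2. N is the midpoint of TY ⇒ N = (1/2, 1/2)
2·[YKM] = 2/5, 2·[TNK] = 1/2
[YKM]:[TNK] = 2/5:1/2 = 4/5

[YKM]:[TNK] = 4/5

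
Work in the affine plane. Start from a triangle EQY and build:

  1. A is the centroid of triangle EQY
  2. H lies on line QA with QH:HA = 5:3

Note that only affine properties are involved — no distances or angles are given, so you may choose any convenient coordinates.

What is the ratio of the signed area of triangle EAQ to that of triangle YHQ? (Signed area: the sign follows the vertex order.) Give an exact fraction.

Assign E = (0, 0), Q = (1, 0), Y = (0, 1) — the answer is frame-independent, so this choice is without loss of generality.
1. A is the centroid of triangle EQY ⇒ A = (1/3, 1/3)
2. H lies on line QA with QH:HA = 5:3 ⇒ H = (7/12, 5/24)
2·[EAQ] = -1/3, 2·[YHQ] = 5/24
[EAQ]:[YHQ] = -1/3:5/24 = -8/5

[EAQ]:[YHQ] = -8/5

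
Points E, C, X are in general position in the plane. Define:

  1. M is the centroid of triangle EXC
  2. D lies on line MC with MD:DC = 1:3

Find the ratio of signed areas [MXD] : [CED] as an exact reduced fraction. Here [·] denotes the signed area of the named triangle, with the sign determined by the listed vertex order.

Choose coordinates E = (0, 0), C = (1, 0), X = (0, 1).
1. M is the centroid of triangle EXC ⇒ M = (1/3, 1/3)
2. D lies on line MC with MD:DC = 1:3 ⇒ D = (1/2, 1/4)
2·[MXD] = -1/12, 2·[CED] = -1/4
[MXD]:[CED] = -1/12:-1/4 = 1/3

[MXD]:[CED] = 1/3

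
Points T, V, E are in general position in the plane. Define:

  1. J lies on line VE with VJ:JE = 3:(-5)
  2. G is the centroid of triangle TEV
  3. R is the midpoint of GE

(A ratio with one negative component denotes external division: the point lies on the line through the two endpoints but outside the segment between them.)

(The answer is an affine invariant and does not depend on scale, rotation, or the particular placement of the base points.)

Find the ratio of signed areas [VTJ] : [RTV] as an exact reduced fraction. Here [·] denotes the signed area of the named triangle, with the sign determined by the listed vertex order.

Set T = (0, 0), V = (1, 0), E = (0, 1); any affine frame gives the same invariant.
1. J lies on line VE with VJ:JE = 3:(-5) ⇒ J = (5/2, -3/2)
2. G is the centroid of triangle TEV ⇒ G = (1/3, 1/3)
3. R is the midpoint of GE ⇒ R = (1/6, 2/3)
2·[VTJ] = 3/2, 2·[RTV] = 2/3
[VTJ]:[RTV] = 3/2:2/3 = 9/4

[VTJ]:[RTV] = 9/4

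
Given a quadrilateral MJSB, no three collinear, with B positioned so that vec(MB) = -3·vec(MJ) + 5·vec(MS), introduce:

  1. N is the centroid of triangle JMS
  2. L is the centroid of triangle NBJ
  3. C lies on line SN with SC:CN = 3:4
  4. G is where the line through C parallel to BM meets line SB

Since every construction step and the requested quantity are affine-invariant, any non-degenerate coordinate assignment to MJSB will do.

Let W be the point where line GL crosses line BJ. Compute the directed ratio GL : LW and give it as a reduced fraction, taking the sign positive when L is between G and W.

Set M = (0, 0), J = (1, 0), S = (0, 1), B = (-3, 5); any affine frame gives the same invariant.
1. N is the centroid of triangle JMS ⇒ N = (1/3, 1/3)
2. L is the centroid of triangle NBJ ⇒ L = (-5/9, 16/9)
3. C lies on line SN with SC:CN = 3:4 ⇒ C = (1/7, 5/7)
4. G is where the line through C parallel to BM meets line SB ⇒ G = (-1/7, 25/21)
line GL meets BJ at W = (-41/27, 85/27)
L = G + t·(W−G) with t = 3/10, so GL:LW = 3/10:7/10

GL:LW = 3/7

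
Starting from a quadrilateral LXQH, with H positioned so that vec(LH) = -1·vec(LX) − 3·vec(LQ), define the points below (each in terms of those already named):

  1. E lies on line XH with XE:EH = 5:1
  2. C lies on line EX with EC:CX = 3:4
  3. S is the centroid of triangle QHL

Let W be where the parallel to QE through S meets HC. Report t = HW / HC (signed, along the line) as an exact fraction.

Assign L = (0, 0), X = (1, 0), Q = (0, 1), H = (-1, -3) — the answer is frame-independent, so this choice is without loss of generality.
1. E lies on line XH with XE:EH = 5:1 ⇒ E = (-2/3, -5/2)
2. C lies on line EX with EC:CX = 3:4 ⇒ C = (1/21, -10/7)
3. S is the centroid of triangle QHL ⇒ S = (-1/3, -2/3)
through S parallel to QE: direction (-2/3, -7/2); meets HC at W = (-31/45, -38/15)
W = H + t·(C−H) with t = 49/165

t = 49/165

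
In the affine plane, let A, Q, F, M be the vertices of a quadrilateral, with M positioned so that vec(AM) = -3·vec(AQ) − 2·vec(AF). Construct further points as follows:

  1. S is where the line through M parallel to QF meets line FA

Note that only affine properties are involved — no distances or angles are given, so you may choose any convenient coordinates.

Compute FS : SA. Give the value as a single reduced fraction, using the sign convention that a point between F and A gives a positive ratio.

FS:SA = -6/5

Set A = (0, 0), Q = (1, 0), F = (0, 1), M = (-3, -2); any affine frame gives the same invariant.
1. S is where the line through M parallel to QF meets line FA ⇒ S = (0, -5)
S = F + t·(A−F) with t = 6, so FS:SA = t:(1−t) = 6:-5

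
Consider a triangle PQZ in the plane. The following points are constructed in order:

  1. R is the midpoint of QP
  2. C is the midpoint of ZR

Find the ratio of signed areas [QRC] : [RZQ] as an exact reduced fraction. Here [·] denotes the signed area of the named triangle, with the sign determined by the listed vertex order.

Assign P = (0, 0), Q = (1, 0), Z = (0, 1) — the answer is frame-independent, so this choice is without loss of generality.
1. R is the midpoint of QP ⇒ R = (1/2, 0)
2. C is the midpoint of ZR ⇒ C = (1/4, 1/2)
2·[QRC] = -1/4, 2·[RZQ] = -1/2
[QRC]:[RZQ] = -1/4:-1/2 = 1/2

[QRC]:[RZQ] = 1/2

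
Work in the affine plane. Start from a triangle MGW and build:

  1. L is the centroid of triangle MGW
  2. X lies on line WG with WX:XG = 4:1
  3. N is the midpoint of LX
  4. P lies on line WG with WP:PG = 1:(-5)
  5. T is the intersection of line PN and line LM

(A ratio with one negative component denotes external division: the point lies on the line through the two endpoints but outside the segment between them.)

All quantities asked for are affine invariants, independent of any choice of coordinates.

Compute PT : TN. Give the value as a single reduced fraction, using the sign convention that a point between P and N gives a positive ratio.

PT:TN = 5

Set M = (0, 0), G = (1, 0), W = (0, 1); any affine frame gives the same invariant.
1. L is the centroid of triangle MGW ⇒ L = (1/3, 1/3)
2. X lies on line WG with WX:XG = 4:1 ⇒ X = (4/5, 1/5)
3. N is the midpoint of LX ⇒ N = (17/30, 4/15)
4. P lies on line WG with WP:PG = 1:(-5) ⇒ P = (-1/4, 5/4)
5. T is the intersection of line PN and line LM ⇒ T = (31/72, 31/72)
T = P + t·(N−P) with t = 5/6, so PT:TN = t:(1−t) = 5/6:1/6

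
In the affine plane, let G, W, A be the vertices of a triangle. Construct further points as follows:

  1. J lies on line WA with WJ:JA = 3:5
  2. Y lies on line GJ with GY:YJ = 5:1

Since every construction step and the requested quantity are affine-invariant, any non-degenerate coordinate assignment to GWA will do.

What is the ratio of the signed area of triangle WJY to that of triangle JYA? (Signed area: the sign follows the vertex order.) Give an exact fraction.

[WJY]:[JYA] = -3/5

Work in coordinates with G = (0, 0), W = (1, 0), A = (0, 1).
1. J lies on line WA with WJ:JA = 3:5 ⇒ J = (5/8, 3/8)
2. Y lies on line GJ with GY:YJ = 5:1 ⇒ Y = (25/48, 5/16)
2·[WJY] = 1/16, 2·[JYA] = -5/48
[WJY]:[JYA] = 1/16:-5/48 = -3/5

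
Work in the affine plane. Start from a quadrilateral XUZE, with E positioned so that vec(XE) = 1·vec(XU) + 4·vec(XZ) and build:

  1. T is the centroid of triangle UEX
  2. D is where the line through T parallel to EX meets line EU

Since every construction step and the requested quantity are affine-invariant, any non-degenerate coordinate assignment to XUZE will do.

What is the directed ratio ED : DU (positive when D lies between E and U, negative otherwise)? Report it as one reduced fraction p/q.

Choose coordinates X = (0, 0), U = (1, 0), Z = (0, 1), E = (1, 4).
1. T is the centroid of triangle UEX ⇒ T = (2/3, 4/3)
2. D is where the line through T parallel to EX meets line EU ⇒ D = (1, 8/3)
D = E + t·(U−E) with t = 1/3, so ED:DU = t:(1−t) = 1/3:2/3

ED:DU = 1/2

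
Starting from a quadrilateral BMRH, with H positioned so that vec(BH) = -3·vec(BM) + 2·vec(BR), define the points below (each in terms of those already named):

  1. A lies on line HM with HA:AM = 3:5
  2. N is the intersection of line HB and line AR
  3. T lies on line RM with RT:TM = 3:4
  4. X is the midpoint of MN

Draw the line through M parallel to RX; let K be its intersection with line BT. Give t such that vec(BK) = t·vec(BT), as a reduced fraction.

t = -7/3

Choose coordinates B = (0, 0), M = (1, 0), R = (0, 1), H = (-3, 2).
1. A lies on line HM with HA:AM = 3:5 ⇒ A = (-3/2, 5/4)
2. N is the intersection of line HB and line AR ⇒ N = (-2, 4/3)
3. T lies on line RM with RT:TM = 3:4 ⇒ T = (3/7, 4/7)
4. X is the midpoint of MN ⇒ X = (-1/2, 2/3)
through M parallel to RX: direction (-1/2, -1/3); meets BT at K = (-1, -4/3)
K = B + t·(T−B) with t = -7/3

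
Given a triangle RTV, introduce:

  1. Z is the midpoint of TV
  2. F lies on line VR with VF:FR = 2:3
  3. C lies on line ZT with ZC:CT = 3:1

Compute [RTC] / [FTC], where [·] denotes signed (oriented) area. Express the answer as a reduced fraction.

Assign R = (0, 0), T = (1, 0), V = (0, 1) — the answer is frame-independent, so this choice is without loss of generality.
1. Z is the midpoint of TV ⇒ Z = (1/2, 1/2)
2. F lies on line VR with VF:FR = 2:3 ⇒ F = (0, 3/5)
3. C lies on line ZT with ZC:CT = 3:1 ⇒ C = (7/8, 1/8)
2·[RTC] = 1/8, 2·[FTC] = 1/20
[RTC]:[FTC] = 1/8:1/20 = 5/2

[RTC]:[FTC] = 5/2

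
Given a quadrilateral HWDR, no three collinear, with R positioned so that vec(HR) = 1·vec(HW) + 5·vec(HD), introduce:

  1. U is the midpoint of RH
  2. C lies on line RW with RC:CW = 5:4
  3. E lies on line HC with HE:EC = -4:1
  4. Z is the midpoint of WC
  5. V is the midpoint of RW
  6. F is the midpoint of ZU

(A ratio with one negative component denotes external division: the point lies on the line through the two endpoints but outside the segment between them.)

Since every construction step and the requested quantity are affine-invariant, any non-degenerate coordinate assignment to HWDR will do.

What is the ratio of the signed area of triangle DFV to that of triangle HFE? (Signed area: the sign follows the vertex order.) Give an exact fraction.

Work in coordinates with H = (0, 0), W = (1, 0), D = (0, 1), R = (1, 5).
1. U is the midpoint of RH ⇒ U = (1/2, 5/2)
2. C lies on line RW with RC:CW = 5:4 ⇒ C = (1, 20/9)
3. E lies on line HC with HE:EC = -4:1 ⇒ E = (4/3, 80/27)
4. Z is the midpoint of WC ⇒ Z = (1, 10/9)
5. V is the midpoint of RW ⇒ V = (1, 5/2)
6. F is the midpoint of ZU ⇒ F = (3/4, 65/36)
2·[DFV] = 23/72, 2·[HFE] = -5/27
[DFV]:[HFE] = 23/72:-5/27 = -69/40

[DFV]:[HFE] = -69/40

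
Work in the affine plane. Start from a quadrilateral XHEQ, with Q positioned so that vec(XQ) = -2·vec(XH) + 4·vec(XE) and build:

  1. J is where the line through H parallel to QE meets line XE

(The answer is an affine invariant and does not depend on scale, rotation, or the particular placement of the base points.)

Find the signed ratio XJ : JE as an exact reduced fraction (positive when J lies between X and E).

Choose coordinates X = (0, 0), H = (1, 0), E = (0, 1), Q = (-2, 4).
1. J is where the line through H parallel to QE meets line XE ⇒ J = (0, 3/2)
J = X + t·(E−X) with t = 3/2, so XJ:JE = t:(1−t) = 3/2:-1/2

XJ:JE = -3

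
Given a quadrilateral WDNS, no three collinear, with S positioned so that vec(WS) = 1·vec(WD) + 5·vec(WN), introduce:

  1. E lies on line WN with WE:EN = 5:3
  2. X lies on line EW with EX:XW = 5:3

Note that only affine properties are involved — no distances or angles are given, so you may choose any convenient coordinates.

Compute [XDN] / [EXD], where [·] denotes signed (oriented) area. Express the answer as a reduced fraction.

[XDN]:[EXD] = 49/25

Work in coordinates with W = (0, 0), D = (1, 0), N = (0, 1), S = (1, 5).
1. E lies on line WN with WE:EN = 5:3 ⇒ E = (0, 5/8)
2. X lies on line EW with EX:XW = 5:3 ⇒ X = (0, 15/64)
2·[XDN] = 49/64, 2·[EXD] = 25/64
[XDN]:[EXD] = 49/64:25/64 = 49/25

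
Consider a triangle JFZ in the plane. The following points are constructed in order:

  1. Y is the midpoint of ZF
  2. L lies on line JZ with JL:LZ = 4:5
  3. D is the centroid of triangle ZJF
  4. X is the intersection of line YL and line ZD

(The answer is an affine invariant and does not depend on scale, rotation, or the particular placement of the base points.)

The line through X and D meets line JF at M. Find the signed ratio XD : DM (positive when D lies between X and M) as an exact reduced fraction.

XD:DM = 8/19

Assign J = (0, 0), F = (1, 0), Z = (0, 1) — the answer is frame-independent, so this choice is without loss of generality.
1. Y is the midpoint of ZF ⇒ Y = (1/2, 1/2)
2. L lies on line JZ with JL:LZ = 4:5 ⇒ L = (0, 4/9)
3. D is the centroid of triangle ZJF ⇒ D = (1/3, 1/3)
4. X is the intersection of line YL and line ZD ⇒ X = (5/19, 9/19)
line XD meets JF at M = (1/2, 0)
D = X + t·(M−X) with t = 8/27, so XD:DM = 8/27:19/27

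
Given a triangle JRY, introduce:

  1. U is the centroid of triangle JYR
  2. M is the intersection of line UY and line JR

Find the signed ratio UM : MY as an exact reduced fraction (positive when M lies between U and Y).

UM:MY = -1/3

Choose coordinates J = (0, 0), R = (1, 0), Y = (0, 1).
1. U is the centroid of triangle JYR ⇒ U = (1/3, 1/3)
2. M is the intersection of line UY and line JR ⇒ M = (1/2, 0)
M = U + t·(Y−U) with t = -1/2, so UM:MY = t:(1−t) = -1/2:3/2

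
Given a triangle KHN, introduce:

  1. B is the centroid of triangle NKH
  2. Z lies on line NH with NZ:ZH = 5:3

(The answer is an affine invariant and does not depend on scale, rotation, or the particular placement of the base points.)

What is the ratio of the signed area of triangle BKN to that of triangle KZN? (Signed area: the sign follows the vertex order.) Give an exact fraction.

Assign K = (0, 0), H = (1, 0), N = (0, 1) — the answer is frame-independent, so this choice is without loss of generality.
1. B is the centroid of triangle NKH ⇒ B = (1/3, 1/3)
2. Z lies on line NH with NZ:ZH = 5:3 ⇒ Z = (5/8, 3/8)
2·[BKN] = -1/3, 2·[KZN] = 5/8
[BKN]:[KZN] = -1/3:5/8 = -8/15

[BKN]:[KZN] = -8/15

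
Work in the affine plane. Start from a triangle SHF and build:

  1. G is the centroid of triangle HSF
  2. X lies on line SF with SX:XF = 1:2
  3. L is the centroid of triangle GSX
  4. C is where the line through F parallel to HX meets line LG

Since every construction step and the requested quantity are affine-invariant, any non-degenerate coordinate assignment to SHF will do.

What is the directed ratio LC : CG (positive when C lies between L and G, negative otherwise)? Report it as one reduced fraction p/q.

Choose coordinates S = (0, 0), H = (1, 0), F = (0, 1).
1. G is the centroid of triangle HSF ⇒ G = (1/3, 1/3)
2. X lies on line SF with SX:XF = 1:2 ⇒ X = (0, 1/3)
3. L is the centroid of triangle GSX ⇒ L = (1/9, 2/9)
4. C is where the line through F parallel to HX meets line LG ⇒ C = (1, 2/3)
C = L + t·(G−L) with t = 4, so LC:CG = t:(1−t) = 4:-3

LC:CG = -4/3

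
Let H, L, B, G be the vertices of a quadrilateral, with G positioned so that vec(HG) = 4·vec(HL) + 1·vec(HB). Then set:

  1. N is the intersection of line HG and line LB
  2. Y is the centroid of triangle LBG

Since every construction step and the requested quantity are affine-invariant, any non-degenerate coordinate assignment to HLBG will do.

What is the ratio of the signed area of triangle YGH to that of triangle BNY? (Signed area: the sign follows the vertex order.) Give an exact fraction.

[YGH]:[BNY] = -15/16

Work in coordinates with H = (0, 0), L = (1, 0), B = (0, 1), G = (4, 1).
1. N is the intersection of line HG and line LB ⇒ N = (4/5, 1/5)
2. Y is the centroid of triangle LBG ⇒ Y = (5/3, 2/3)
2·[YGH] = -1, 2·[BNY] = 16/15
[YGH]:[BNY] = -1:16/15 = -15/16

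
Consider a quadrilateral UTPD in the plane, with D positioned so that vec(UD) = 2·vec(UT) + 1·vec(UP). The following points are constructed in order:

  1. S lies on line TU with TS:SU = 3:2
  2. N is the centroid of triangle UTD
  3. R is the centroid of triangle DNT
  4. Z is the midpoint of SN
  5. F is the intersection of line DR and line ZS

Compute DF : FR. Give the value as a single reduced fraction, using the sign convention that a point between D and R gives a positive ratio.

DF:FR = 3/2

Assign U = (0, 0), T = (1, 0), P = (0, 1), D = (2, 1) — the answer is frame-independent, so this choice is without loss of generality.
1. S lies on line TU with TS:SU = 3:2 ⇒ S = (2/5, 0)
2. N is the centroid of triangle UTD ⇒ N = (1, 1/3)
3. R is the centroid of triangle DNT ⇒ R = (4/3, 4/9)
4. Z is the midpoint of SN ⇒ Z = (7/10, 1/6)
5. F is the intersection of line DR and line ZS ⇒ F = (8/5, 2/3)
F = D + t·(R−D) with t = 3/5, so DF:FR = t:(1−t) = 3/5:2/5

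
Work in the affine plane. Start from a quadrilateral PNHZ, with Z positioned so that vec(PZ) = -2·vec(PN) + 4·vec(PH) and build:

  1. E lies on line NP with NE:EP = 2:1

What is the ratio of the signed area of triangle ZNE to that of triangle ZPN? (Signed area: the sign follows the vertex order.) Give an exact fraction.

Assign P = (0, 0), N = (1, 0), H = (0, 1), Z = (-2, 4) — the answer is frame-independent, so this choice is without loss of generality.
1. E lies on line NP with NE:EP = 2:1 ⇒ E = (1/3, 0)
2·[ZNE] = -8/3, 2·[ZPN] = 4
[ZNE]:[ZPN] = -8/3:4 = -2/3

[ZNE]:[ZPN] = -2/3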